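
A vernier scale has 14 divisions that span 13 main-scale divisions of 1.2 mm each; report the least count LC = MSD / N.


LC = MSD / n_div
= 1.2 / 14
= 0.0857

0.0857


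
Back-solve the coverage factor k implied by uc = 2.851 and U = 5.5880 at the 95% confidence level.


k = U / uc
k = 5.5880 / 2.851
k = 1.96

1.96


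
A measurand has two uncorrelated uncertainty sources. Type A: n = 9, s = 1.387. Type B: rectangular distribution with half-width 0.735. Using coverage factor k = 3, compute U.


u_A = s / sqrt(n) = 1.387 / sqrt(9) = 0.46233333
u_B = half_width / sqrt(3) = 0.735 / sqrt(3) = 0.42435245
uc = sqrt(u_A^2 + u_B^2) = sqrt(0.46233333^2 + 0.42435245^2) = 0.62755646
U = k * uc = 3 * 0.62755646
U = 1.8827

1.8827


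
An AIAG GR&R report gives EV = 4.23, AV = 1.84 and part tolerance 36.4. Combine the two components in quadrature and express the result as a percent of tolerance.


GRR = sqrt(EV^2 + AV^2) = sqrt(4.23^2 + 1.84^2) = 4.6128625
%GRR = GRR / tol * 100 = 4.6128625 / 36.4 * 100
%GRR = 12.6727

12.6727


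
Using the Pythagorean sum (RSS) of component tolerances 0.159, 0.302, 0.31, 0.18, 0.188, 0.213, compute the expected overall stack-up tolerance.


RSS = sqrt(0.159^2 + 0.302^2 + 0.31^2 + 0.18^2 + 0.188^2 + 0.213^2)
= sqrt(0.325698)
= 0.5707

0.5707


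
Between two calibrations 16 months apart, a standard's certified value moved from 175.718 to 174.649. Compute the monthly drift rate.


rate = (v2 - v1) / months
= (174.649 - 175.718) / 16
= -1.0690 / 16
= -0.0668

-0.0668


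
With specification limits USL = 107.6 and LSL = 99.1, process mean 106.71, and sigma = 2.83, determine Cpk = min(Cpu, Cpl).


Cpu = (USL - mean) / (3*sigma) = (107.6 - 106.71) / (3*2.83) = 0.1048
Cpl = (mean - LSL) / (3*sigma) = (106.71 - 99.1) / (3*2.83) = 0.8963
Cpk = min(Cpu, Cpl) = 0.1048

0.1048


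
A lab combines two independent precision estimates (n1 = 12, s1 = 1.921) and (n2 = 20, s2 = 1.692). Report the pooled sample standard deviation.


s_p = sqrt(((n1-1)*s1^2 + (n2-1)*s2^2) / (n1+n2-2))
numerator = (12-1)*1.921^2 + (20-1)*1.692^2 = 40.592651 + 54.394416 = 94.987067
denominator = 12 + 20 - 2 = 30
s_p^2 = 94.987067 / 30 = 3.1662356
s_p = sqrt(3.1662356) = 1.7794

1.7794


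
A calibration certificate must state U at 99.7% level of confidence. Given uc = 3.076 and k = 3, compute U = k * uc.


U = k * uc
U = 3 * 3.076
U = 9.2280

9.2280


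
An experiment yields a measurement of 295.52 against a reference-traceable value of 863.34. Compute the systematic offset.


Systematic error = measured - true
= 295.52 - 863.34
= -567.8200

-567.8200


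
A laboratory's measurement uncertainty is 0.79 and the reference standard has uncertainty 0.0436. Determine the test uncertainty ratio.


TUR = u_lab / u_ref
= 0.79 / 0.0436
= 18.1193

18.1193


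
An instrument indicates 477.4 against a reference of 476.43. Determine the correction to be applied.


Correction = standard - reading
= 476.43 - 477.4
= -0.9700

-0.9700


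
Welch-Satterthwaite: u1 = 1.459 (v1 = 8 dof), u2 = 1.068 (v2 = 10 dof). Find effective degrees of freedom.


uc = sqrt(u1^2 + u2^2) = sqrt(1.459^2 + 1.068^2) = 1.808122
v_eff = uc^4 / (u1^4/v1 + u2^4/v2)
= 1.808122^4 / (1.459^4/8 + 1.068^4/10)
= 10.688356 / 0.69651266
v_eff = 15.3455

15.3455


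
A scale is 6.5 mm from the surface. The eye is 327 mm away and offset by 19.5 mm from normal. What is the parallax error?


error = h * offset / d
= 6.5 * 19.5 / 327
= 0.3876

0.3876


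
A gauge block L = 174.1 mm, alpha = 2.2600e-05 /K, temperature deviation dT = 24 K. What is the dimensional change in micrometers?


dL = L * alpha * dT
= 174.1 * 2.2600e-05 * 24
= 0.0944318 mm
dL_um = 0.0944318 * 1000 = 94.4318 um

94.4318


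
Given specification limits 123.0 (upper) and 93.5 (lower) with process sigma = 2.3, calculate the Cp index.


Cp = (USL - LSL) / (6 * sigma)
= (123.0 - 93.5) / (6 * 2.3)
= 29.5000 / 13.8000
= 2.1377

2.1377


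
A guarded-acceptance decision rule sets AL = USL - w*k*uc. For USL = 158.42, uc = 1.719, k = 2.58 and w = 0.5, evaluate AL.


U = k * uc = 2.58 * 1.719 = 4.43502
guard band g = w * U = 0.5 * 4.43502 = 2.21751
AL = USL - g = 158.42 - 2.21751
AL = 156.2025

156.2025


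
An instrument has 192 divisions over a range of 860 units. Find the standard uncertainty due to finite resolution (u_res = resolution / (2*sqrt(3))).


resolution = range / divisions
resolution = 860 / 192 = 4.4791667
u_res = resolution / (2*sqrt(3))
u_res = 4.4791667 / 3.4641016
u_res = 1.2930

1.2930


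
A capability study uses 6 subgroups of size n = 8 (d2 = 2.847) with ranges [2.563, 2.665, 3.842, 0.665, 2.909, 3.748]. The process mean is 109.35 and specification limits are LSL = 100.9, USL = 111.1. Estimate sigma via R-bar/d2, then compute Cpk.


R_bar = (2.563 + 2.665 + 3.842 + 0.665 + 2.909 + 3.748) / 6 = 2.732
sigma = R_bar / d2 = 2.732 / 2.847 = 0.9596066
Cp = (USL - LSL)/(6*sigma) = (111.1 - 100.9)/(6*0.9596066) = 1.7716
Cpu = (111.1 - 109.35)/(3*0.9596066) = 0.6079
Cpl = (109.35 - 100.9)/(3*0.9596066) = 2.9352
Cpk = min(Cpu, Cpl) = 0.6079

0.6079


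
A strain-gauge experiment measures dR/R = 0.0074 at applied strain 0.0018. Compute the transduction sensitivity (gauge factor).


GF = (dR/R) / epsilon
= 0.0074 / 0.0018
= 4.1111

4.1111


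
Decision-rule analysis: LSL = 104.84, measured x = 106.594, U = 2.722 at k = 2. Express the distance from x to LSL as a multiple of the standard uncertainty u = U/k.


u = U / k = 2.722 / 2 = 1.361
margin = |LSL - x| = |104.84 - 106.594| = 1.754
z = margin / u = 1.754 / 1.361
z = 1.2888

1.2888


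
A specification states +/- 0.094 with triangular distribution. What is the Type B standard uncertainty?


u_B = half_width / sqrt(6)
u_B = 0.094 / 2.4494897
u_B = 0.0384

0.0384


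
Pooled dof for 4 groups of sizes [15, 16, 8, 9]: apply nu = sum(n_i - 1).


nu = sum_i (n_i - 1)
nu = ((15 - 1) + (16 - 1) + (8 - 1) + (9 - 1))
nu = 14 + 15 + 7 + 8
nu = 44

44


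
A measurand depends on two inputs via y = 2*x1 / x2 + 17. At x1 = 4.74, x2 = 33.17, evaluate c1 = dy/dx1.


y = 2*x1 / x2 + 17
dy/dx1 = 2/x2
Evaluate at x2 = 33.17: c1 = 2 / 33.17
c1 = 0.0603

0.0603


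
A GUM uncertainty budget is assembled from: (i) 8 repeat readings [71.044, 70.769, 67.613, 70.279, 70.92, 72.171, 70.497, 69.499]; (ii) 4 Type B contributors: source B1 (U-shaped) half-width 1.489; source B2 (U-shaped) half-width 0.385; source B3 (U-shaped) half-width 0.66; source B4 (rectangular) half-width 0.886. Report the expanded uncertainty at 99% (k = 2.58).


mean = (71.044 + 70.769 + 67.613 + 70.279 + 70.92 + 72.171 + 70.497 + 69.499) / 8 = 70.349
s = sqrt(sum((x - mean)^2)/(n-1)) = 1.3384506
u_A = s / sqrt(n) = 1.3384506 / sqrt(8) = 0.47321375
u_B1 = 1.489 / sqrt(2) = 1.052882
u_B2 = 0.385 / sqrt(2) = 0.27223611
u_B3 = 0.66 / sqrt(2) = 0.46669048
u_B4 = 0.886 / sqrt(3) = 0.51153234
uc = sqrt(0.47321375^2 + 1.052882^2 + 0.27223611^2 + 0.46669048^2 + 0.51153234^2) = 1.3733425
U = k * uc = 2.58 * 1.3733425
U = 3.5432

3.5432


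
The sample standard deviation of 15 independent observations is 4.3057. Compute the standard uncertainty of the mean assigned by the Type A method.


u_A = s / sqrt(n)
u_A = 4.3057 / sqrt(15)
u_A = 4.3057 / 3.8729833
u_A = 1.1117

1.1117


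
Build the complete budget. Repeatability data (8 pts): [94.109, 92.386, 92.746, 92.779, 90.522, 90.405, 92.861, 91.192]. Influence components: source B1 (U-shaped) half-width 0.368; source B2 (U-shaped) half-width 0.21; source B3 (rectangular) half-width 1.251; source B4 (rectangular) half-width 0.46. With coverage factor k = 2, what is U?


mean = (94.109 + 92.386 + 92.746 + 92.779 + 90.522 + 90.405 + 92.861 + 91.192) / 8 = 92.125
s = sqrt(sum((x - mean)^2)/(n-1)) = 1.296034
u_A = s / sqrt(n) = 1.296034 / sqrt(8) = 0.45821722
u_B1 = 0.368 / sqrt(2) = 0.2602153
u_B2 = 0.21 / sqrt(2) = 0.14849242
u_B3 = 1.251 / sqrt(3) = 0.72226519
u_B4 = 0.46 / sqrt(3) = 0.26558112
uc = sqrt(0.45821722^2 + 0.2602153^2 + 0.14849242^2 + 0.72226519^2 + 0.26558112^2) = 0.944418
U = k * uc = 2 * 0.944418
U = 1.8888

1.8888


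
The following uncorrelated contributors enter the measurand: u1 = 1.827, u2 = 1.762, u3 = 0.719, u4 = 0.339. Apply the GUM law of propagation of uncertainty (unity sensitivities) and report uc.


uc = sqrt(1.827^2 + 1.762^2 + 0.719^2 + 0.339^2)
uc = sqrt(7.074455)
uc = 2.6598

2.6598


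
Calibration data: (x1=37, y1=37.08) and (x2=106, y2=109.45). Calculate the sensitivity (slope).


slope = (y2 - y1) / (x2 - x1)
= (109.45 - 37.08) / (106 - 37)
= 72.3700 / 69
= 1.0488

1.0488


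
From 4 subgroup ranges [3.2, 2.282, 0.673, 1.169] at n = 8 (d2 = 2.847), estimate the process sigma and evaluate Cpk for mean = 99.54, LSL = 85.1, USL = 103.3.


R_bar = (3.2 + 2.282 + 0.673 + 1.169) / 4 = 1.831
sigma = R_bar / d2 = 1.831 / 2.847 = 0.64313312
Cp = (USL - LSL)/(6*sigma) = (103.3 - 85.1)/(6*0.64313312) = 4.7165
Cpu = (103.3 - 99.54)/(3*0.64313312) = 1.9488
Cpl = (99.54 - 85.1)/(3*0.64313312) = 7.4842
Cpk = min(Cpu, Cpl) = 1.9488

1.9488


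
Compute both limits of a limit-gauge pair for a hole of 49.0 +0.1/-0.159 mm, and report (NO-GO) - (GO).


GO = nominal - lower_tol (smallest hole = maximum material condition)
GO = 49.0 - 0.159 = 48.841
NO-GO = nominal + upper_tol (largest hole = least material condition)
NO-GO = 49.0 + 0.1 = 49.1
spread = NO-GO - GO = 49.1 - 48.841 = 0.2590

0.2590


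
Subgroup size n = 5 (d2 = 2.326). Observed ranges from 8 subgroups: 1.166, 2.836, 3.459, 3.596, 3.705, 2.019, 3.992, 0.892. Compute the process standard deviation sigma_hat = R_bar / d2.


R_bar = (1.166 + 2.836 + 3.459 + 3.596 + 3.705 + 2.019 + 3.992 + 0.892) / 8
R_bar = 21.665 / 8 = 2.708125
sigma_hat = R_bar / d2 = 2.708125 / 2.326 = 1.1643

1.1643


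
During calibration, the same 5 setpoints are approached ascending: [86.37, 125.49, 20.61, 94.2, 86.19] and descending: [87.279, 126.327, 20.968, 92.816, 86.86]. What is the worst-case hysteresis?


|86.37 - 87.279| = 0.9090
|125.49 - 126.327| = 0.8370
|20.61 - 20.968| = 0.3580
|94.2 - 92.816| = 1.3840
|86.19 - 86.86| = 0.6700
hysteresis = max(diffs) = 1.3840

1.3840


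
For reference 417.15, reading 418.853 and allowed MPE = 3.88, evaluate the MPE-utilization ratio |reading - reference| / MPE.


e = indication - reference = 418.853 - 417.15 = 1.7030
|e| = 1.7030
ratio = |e| / MPE = 1.7030 / 3.88
ratio = 0.4389

0.4389


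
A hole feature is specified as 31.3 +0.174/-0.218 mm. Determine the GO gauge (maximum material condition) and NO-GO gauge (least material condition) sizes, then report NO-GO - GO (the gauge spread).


GO = nominal - lower_tol (smallest hole = maximum material condition)
GO = 31.3 - 0.218 = 31.082
NO-GO = nominal + upper_tol (largest hole = least material condition)
NO-GO = 31.3 + 0.174 = 31.474
spread = NO-GO - GO = 31.474 - 31.082 = 0.3920

0.3920


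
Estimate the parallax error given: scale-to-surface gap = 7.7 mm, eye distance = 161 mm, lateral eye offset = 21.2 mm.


error = h * offset / d
= 7.7 * 21.2 / 161
= 1.0139

1.0139


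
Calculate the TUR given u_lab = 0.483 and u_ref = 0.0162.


TUR = u_lab / u_ref
= 0.483 / 0.0162
= 29.8148

29.8148


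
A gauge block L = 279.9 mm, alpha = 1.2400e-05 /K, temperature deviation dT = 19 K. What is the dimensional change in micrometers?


dL = L * alpha * dT
= 279.9 * 1.2400e-05 * 19
= 0.0659444 mm
dL_um = 0.0659444 * 1000 = 65.9444 um

65.9444


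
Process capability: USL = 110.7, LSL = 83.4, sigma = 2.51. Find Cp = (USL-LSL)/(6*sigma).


Cp = (USL - LSL) / (6 * sigma)
= (110.7 - 83.4) / (6 * 2.51)
= 27.3000 / 15.0600
= 1.8127

1.8127


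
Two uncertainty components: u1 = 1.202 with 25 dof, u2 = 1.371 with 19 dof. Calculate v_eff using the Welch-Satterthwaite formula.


uc = sqrt(u1^2 + u2^2) = sqrt(1.202^2 + 1.371^2) = 1.8233061
v_eff = uc^4 / (u1^4/v1 + u2^4/v2)
= 1.8233061^4 / (1.202^4/25 + 1.371^4/19)
= 11.051935 / 0.26944836
v_eff = 41.0169

41.0169


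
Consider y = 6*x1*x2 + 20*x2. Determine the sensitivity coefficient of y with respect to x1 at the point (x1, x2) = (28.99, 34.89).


y = 6*x1*x2 + 20*x2
dy/dx1 = 6*x2
Evaluate at x2 = 34.89: c1 = 6 * 34.89
c1 = 209.3400

209.3400


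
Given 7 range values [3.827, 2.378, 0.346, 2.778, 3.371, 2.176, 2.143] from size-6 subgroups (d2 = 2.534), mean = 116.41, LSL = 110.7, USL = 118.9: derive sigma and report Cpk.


R_bar = (3.827 + 2.378 + 0.346 + 2.778 + 3.371 + 2.176 + 2.143) / 7 = 2.4312857
sigma = R_bar / d2 = 2.4312857 / 2.534 = 0.95946555
Cp = (USL - LSL)/(6*sigma) = (118.9 - 110.7)/(6*0.95946555) = 1.4244
Cpu = (118.9 - 116.41)/(3*0.95946555) = 0.8651
Cpl = (116.41 - 110.7)/(3*0.95946555) = 1.9837
Cpk = min(Cpu, Cpl) = 0.8651

0.8651


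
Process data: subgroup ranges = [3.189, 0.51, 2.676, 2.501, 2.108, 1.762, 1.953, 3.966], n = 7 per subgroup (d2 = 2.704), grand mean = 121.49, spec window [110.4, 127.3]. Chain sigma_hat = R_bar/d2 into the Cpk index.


R_bar = (3.189 + 0.51 + 2.676 + 2.501 + 2.108 + 1.762 + 1.953 + 3.966) / 8 = 2.333125
sigma = R_bar / d2 = 2.333125 / 2.704 = 0.86284209
Cp = (USL - LSL)/(6*sigma) = (127.3 - 110.4)/(6*0.86284209) = 3.2644
Cpu = (127.3 - 121.49)/(3*0.86284209) = 2.2445
Cpl = (121.49 - 110.4)/(3*0.86284209) = 4.2843
Cpk = min(Cpu, Cpl) = 2.2445

2.2445


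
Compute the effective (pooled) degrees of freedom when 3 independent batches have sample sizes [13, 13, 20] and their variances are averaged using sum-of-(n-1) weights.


nu = sum_i (n_i - 1)
nu = ((13 - 1) + (13 - 1) + (20 - 1))
nu = 12 + 12 + 19
nu = 43

43


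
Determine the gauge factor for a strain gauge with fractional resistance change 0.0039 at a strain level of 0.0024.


GF = (dR/R) / epsilon
= 0.0039 / 0.0024
= 1.6250

1.6250


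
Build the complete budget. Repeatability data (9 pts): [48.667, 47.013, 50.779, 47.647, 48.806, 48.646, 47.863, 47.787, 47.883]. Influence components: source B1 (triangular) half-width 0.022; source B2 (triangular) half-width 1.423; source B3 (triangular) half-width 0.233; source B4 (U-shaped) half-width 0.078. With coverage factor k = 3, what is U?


mean = (48.667 + 47.013 + 50.779 + 47.647 + 48.806 + 48.646 + 47.863 + 47.787 + 47.883) / 9 = 48.34344444
s = sqrt(sum((x - mean)^2)/(n-1)) = 1.0810701
u_A = s / sqrt(n) = 1.0810701 / sqrt(9) = 0.3603567
u_B1 = 0.022 / sqrt(6) = 0.0089814624
u_B2 = 1.423 / sqrt(6) = 0.58093732
u_B3 = 0.233 / sqrt(6) = 0.095121852
u_B4 = 0.078 / sqrt(2) = 0.055154329
uc = sqrt(0.3603567^2 + 0.0089814624^2 + 0.58093732^2 + 0.095121852^2 + 0.055154329^2) = 0.69247091
U = k * uc = 3 * 0.69247091
U = 2.0774

2.0774


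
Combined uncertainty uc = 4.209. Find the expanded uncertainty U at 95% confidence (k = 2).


U = k * uc
U = 2 * 4.209
U = 8.4180

8.4180


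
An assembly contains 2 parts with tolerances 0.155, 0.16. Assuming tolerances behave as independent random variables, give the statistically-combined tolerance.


RSS = sqrt(0.155^2 + 0.16^2)
= sqrt(0.049625)
= 0.2228

0.2228


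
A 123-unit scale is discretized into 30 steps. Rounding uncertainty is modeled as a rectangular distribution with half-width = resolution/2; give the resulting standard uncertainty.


resolution = range / divisions
resolution = 123 / 30 = 4.1
u_res = resolution / (2*sqrt(3))
u_res = 4.1 / 3.4641016
u_res = 1.1836

1.1836


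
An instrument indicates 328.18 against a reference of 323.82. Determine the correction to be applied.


Correction = standard - reading
= 323.82 - 328.18
= -4.3600

-4.3600


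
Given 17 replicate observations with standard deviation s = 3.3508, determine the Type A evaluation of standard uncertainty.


u_A = s / sqrt(n)
u_A = 3.3508 / sqrt(17)
u_A = 3.3508 / 4.1231056
u_A = 0.8127

0.8127


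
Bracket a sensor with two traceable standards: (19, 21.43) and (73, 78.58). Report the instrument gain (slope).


slope = (y2 - y1) / (x2 - x1)
= (78.58 - 21.43) / (73 - 19)
= 57.1500 / 54
= 1.0583

1.0583


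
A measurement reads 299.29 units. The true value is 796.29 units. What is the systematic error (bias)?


Systematic error = measured - true
= 299.29 - 796.29
= -497.0000

-497.0000


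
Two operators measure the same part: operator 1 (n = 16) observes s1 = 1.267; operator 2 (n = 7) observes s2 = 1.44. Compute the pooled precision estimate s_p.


s_p = sqrt(((n1-1)*s1^2 + (n2-1)*s2^2) / (n1+n2-2))
numerator = (16-1)*1.267^2 + (7-1)*1.44^2 = 24.079335 + 12.4416 = 36.520935
denominator = 16 + 7 - 2 = 21
s_p^2 = 36.520935 / 21 = 1.7390921
s_p = sqrt(1.7390921) = 1.3187

1.3187


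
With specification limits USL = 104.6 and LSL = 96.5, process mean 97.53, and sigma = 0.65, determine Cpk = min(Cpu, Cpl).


Cpu = (USL - mean) / (3*sigma) = (104.6 - 97.53) / (3*0.65) = 3.6256
Cpl = (mean - LSL) / (3*sigma) = (97.53 - 96.5) / (3*0.65) = 0.5282
Cpk = min(Cpu, Cpl) = 0.5282

0.5282


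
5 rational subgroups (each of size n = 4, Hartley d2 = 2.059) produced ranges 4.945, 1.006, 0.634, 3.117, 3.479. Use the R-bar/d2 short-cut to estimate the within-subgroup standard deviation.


R_bar = (4.945 + 1.006 + 0.634 + 3.117 + 3.479) / 5
R_bar = 13.181 / 5 = 2.6362
sigma_hat = R_bar / d2 = 2.6362 / 2.059 = 1.2803

1.2803


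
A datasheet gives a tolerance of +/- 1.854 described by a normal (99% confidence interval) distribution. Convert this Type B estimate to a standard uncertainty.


u_B = half_width / 2.576
u_B = 1.854 / 2.576
u_B = 0.7197

0.7197


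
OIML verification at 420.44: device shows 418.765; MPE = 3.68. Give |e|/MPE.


e = indication - reference = 418.765 - 420.44 = -1.6750
|e| = 1.6750
ratio = |e| / MPE = 1.6750 / 3.68
ratio = 0.4552

0.4552


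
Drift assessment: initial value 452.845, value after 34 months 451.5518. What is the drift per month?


rate = (v2 - v1) / months
= (451.5518 - 452.845) / 34
= -1.2932 / 34
= -0.0380

-0.0380


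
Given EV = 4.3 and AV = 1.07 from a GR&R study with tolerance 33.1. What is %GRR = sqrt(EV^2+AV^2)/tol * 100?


GRR = sqrt(EV^2 + AV^2) = sqrt(4.3^2 + 1.07^2) = 4.4311285
%GRR = GRR / tol * 100 = 4.4311285 / 33.1 * 100
%GRR = 13.3871

13.3871


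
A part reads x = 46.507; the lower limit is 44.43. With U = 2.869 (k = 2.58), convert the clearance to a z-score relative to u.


u = U / k = 2.869 / 2.58 = 1.1120155
margin = |LSL - x| = |44.43 - 46.507| = 2.077
z = margin / u = 2.077 / 1.1120155
z = 1.8678

1.8678


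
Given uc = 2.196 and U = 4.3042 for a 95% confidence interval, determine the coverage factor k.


k = U / uc
k = 4.3042 / 2.196
k = 1.96

1.96


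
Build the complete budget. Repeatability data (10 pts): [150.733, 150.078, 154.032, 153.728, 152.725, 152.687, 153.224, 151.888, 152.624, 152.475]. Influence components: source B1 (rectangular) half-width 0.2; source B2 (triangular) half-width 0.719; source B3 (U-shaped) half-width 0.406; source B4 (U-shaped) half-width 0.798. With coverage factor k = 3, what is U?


mean = (150.733 + 150.078 + 154.032 + 153.728 + 152.725 + 152.687 + 153.224 + 151.888 + 152.624 + 152.475) / 10 = 152.4194
s = sqrt(sum((x - mean)^2)/(n-1)) = 1.2373238
u_A = s / sqrt(n) = 1.2373238 / sqrt(10) = 0.39127614
u_B1 = 0.2 / sqrt(3) = 0.11547005
u_B2 = 0.719 / sqrt(6) = 0.29353052
u_B3 = 0.406 / sqrt(2) = 0.28708535
u_B4 = 0.798 / sqrt(2) = 0.56427121
uc = sqrt(0.39127614^2 + 0.11547005^2 + 0.29353052^2 + 0.28708535^2 + 0.56427121^2) = 0.80833812
U = k * uc = 3 * 0.80833812
U = 2.4250

2.4250


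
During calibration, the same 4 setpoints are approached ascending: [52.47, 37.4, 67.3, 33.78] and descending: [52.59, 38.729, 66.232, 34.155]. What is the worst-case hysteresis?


|52.47 - 52.59| = 0.1200
|37.4 - 38.729| = 1.3290
|67.3 - 66.232| = 1.0680
|33.78 - 34.155| = 0.3750
hysteresis = max(diffs) = 1.3290

1.3290


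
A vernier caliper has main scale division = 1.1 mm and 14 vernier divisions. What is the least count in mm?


LC = MSD / n_div
= 1.1 / 14
= 0.0786

0.0786


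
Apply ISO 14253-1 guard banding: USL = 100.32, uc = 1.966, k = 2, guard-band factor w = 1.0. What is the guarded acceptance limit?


U = k * uc = 2 * 1.966 = 3.932
guard band g = w * U = 1.0 * 3.932 = 3.932
AL = USL - g = 100.32 - 3.932
AL = 96.3880

96.3880


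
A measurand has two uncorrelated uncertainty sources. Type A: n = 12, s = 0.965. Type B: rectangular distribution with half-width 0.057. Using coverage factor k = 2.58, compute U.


u_A = s / sqrt(n) = 0.965 / sqrt(12) = 0.2785715
u_B = half_width / sqrt(3) = 0.057 / sqrt(3) = 0.032908965
uc = sqrt(u_A^2 + u_B^2) = sqrt(0.2785715^2 + 0.032908965^2) = 0.28050861
U = k * uc = 2.58 * 0.28050861
U = 0.7237

0.7237


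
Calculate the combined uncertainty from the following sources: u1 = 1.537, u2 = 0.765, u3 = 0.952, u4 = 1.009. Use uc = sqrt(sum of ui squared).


uc = sqrt(1.537^2 + 0.765^2 + 0.952^2 + 1.009^2)
uc = sqrt(4.871979)
uc = 2.2073

2.2073


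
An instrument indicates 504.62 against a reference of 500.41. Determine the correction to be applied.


Correction = standard - reading
= 500.41 - 504.62
= -4.2100

-4.2100


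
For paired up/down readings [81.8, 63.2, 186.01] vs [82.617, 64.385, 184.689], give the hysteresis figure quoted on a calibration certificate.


|81.8 - 82.617| = 0.8170
|63.2 - 64.385| = 1.1850
|186.01 - 184.689| = 1.3210
hysteresis = max(diffs) = 1.3210

1.3210


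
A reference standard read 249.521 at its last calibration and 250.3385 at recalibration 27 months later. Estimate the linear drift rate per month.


rate = (v2 - v1) / months
= (250.3385 - 249.521) / 27
= 0.8175 / 27
= 0.0303

0.0303


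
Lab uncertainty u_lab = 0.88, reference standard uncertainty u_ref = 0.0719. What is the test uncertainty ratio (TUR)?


TUR = u_lab / u_ref
= 0.88 / 0.0719
= 12.2392

12.2392


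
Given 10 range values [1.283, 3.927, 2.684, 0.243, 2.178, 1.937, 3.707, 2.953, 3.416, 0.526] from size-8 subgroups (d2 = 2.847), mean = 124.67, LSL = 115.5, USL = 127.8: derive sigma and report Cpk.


R_bar = (1.283 + 3.927 + 2.684 + 0.243 + 2.178 + 1.937 + 3.707 + 2.953 + 3.416 + 0.526) / 10 = 2.2854
sigma = R_bar / d2 = 2.2854 / 2.847 = 0.80273973
Cp = (USL - LSL)/(6*sigma) = (127.8 - 115.5)/(6*0.80273973) = 2.5538
Cpu = (127.8 - 124.67)/(3*0.80273973) = 1.2997
Cpl = (124.67 - 115.5)/(3*0.80273973) = 3.8078
Cpk = min(Cpu, Cpl) = 1.2997

1.2997


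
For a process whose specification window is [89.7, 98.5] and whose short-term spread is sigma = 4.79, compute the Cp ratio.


Cp = (USL - LSL) / (6 * sigma)
= (98.5 - 89.7) / (6 * 4.79)
= 8.8000 / 28.7400
= 0.3062

0.3062


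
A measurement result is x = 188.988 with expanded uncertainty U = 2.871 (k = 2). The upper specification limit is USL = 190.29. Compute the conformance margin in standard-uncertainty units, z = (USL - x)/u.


u = U / k = 2.871 / 2 = 1.4355
margin = |USL - x| = |190.29 - 188.988| = 1.302
z = margin / u = 1.302 / 1.4355
z = 0.9070

0.9070


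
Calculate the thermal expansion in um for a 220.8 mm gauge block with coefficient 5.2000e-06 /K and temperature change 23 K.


dL = L * alpha * dT
= 220.8 * 5.2000e-06 * 23
= 0.0264077 mm
dL_um = 0.0264077 * 1000 = 26.4077 um

26.4077


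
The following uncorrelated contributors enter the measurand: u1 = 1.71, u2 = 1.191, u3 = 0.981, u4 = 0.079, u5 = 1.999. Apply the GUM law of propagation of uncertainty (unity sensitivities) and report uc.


uc = sqrt(1.71^2 + 1.191^2 + 0.981^2 + 0.079^2 + 1.999^2)
uc = sqrt(9.307184)
uc = 3.0508

3.0508


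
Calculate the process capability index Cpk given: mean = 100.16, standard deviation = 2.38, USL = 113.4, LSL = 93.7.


Cpu = (USL - mean) / (3*sigma) = (113.4 - 100.16) / (3*2.38) = 1.8543
Cpl = (mean - LSL) / (3*sigma) = (100.16 - 93.7) / (3*2.38) = 0.9048
Cpk = min(Cpu, Cpl) = 0.9048

0.9048


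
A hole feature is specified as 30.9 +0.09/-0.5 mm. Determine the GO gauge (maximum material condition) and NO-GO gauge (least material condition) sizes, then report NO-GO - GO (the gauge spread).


GO = nominal - lower_tol (smallest hole = maximum material condition)
GO = 30.9 - 0.5 = 30.4
NO-GO = nominal + upper_tol (largest hole = least material condition)
NO-GO = 30.9 + 0.09 = 30.99
spread = NO-GO - GO = 30.99 - 30.4 = 0.5900

0.5900


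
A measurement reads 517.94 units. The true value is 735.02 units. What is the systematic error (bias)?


Systematic error = measured - true
= 517.94 - 735.02
= -217.0800

-217.0800


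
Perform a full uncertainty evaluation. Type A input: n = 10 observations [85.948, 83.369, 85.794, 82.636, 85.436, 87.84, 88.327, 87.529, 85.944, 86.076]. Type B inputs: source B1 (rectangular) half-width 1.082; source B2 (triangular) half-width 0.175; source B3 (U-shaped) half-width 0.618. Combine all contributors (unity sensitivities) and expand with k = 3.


mean = (85.948 + 83.369 + 85.794 + 82.636 + 85.436 + 87.84 + 88.327 + 87.529 + 85.944 + 86.076) / 10 = 85.8899
s = sqrt(sum((x - mean)^2)/(n-1)) = 1.8143856
u_A = s / sqrt(n) = 1.8143856 / sqrt(10) = 0.5737591
u_B1 = 1.082 / sqrt(3) = 0.62469299
u_B2 = 0.175 / sqrt(6) = 0.071443451
u_B3 = 0.618 / sqrt(2) = 0.43699199
uc = sqrt(0.5737591^2 + 0.62469299^2 + 0.071443451^2 + 0.43699199^2) = 0.9568213
U = k * uc = 3 * 0.9568213
U = 2.8705

2.8705


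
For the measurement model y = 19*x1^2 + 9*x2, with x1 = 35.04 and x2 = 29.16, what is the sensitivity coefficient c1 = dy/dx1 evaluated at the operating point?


y = 19*x1^2 + 9*x2
dy/dx1 = 2*19*x1
Evaluate at x1 = 35.04: c1 = 38 * 35.04
c1 = 1331.5200

1331.5200


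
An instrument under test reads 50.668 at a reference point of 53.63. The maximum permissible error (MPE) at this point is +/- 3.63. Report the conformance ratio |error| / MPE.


e = indication - reference = 50.668 - 53.63 = -2.9620
|e| = 2.9620
ratio = |e| / MPE = 2.9620 / 3.63
ratio = 0.8160

0.8160


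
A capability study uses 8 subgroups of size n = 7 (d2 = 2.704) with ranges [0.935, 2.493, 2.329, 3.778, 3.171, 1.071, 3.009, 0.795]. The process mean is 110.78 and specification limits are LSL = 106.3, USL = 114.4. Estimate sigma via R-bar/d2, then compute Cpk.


R_bar = (0.935 + 2.493 + 2.329 + 3.778 + 3.171 + 1.071 + 3.009 + 0.795) / 8 = 2.197625
sigma = R_bar / d2 = 2.197625 / 2.704 = 0.81273114
Cp = (USL - LSL)/(6*sigma) = (114.4 - 106.3)/(6*0.81273114) = 1.6611
Cpu = (114.4 - 110.78)/(3*0.81273114) = 1.4847
Cpl = (110.78 - 106.3)/(3*0.81273114) = 1.8374
Cpk = min(Cpu, Cpl) = 1.4847

1.4847


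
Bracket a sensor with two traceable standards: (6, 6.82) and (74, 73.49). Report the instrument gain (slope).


slope = (y2 - y1) / (x2 - x1)
= (73.49 - 6.82) / (74 - 6)
= 66.6700 / 68
= 0.9804

0.9804


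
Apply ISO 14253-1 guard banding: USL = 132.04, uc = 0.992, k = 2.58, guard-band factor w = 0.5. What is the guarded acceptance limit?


U = k * uc = 2.58 * 0.992 = 2.55936
guard band g = w * U = 0.5 * 2.55936 = 1.27968
AL = USL - g = 132.04 - 1.27968
AL = 130.7603

130.7603


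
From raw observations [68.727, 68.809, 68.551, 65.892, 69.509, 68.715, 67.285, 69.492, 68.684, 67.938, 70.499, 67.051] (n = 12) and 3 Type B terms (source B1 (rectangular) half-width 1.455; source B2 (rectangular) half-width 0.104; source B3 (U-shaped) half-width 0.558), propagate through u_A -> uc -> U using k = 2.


mean = (68.727 + 68.809 + 68.551 + 65.892 + 69.509 + 68.715 + 67.285 + 69.492 + 68.684 + 67.938 + 70.499 + 67.051) / 12 = 68.42933333
s = sqrt(sum((x - mean)^2)/(n-1)) = 1.2380794
u_A = s / sqrt(n) = 1.2380794 / sqrt(12) = 0.35740274
u_B1 = 1.455 / sqrt(3) = 0.84004464
u_B2 = 0.104 / sqrt(3) = 0.060044428
u_B3 = 0.558 / sqrt(2) = 0.39456558
uc = sqrt(0.35740274^2 + 0.84004464^2 + 0.060044428^2 + 0.39456558^2) = 0.99634284
U = k * uc = 2 * 0.99634284
U = 1.9927

1.9927


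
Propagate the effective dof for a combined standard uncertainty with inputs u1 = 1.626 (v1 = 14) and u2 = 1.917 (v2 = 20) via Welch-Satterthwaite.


uc = sqrt(u1^2 + u2^2) = sqrt(1.626^2 + 1.917^2) = 2.5137154
v_eff = uc^4 / (u1^4/v1 + u2^4/v2)
= 2.5137154^4 / (1.626^4/14 + 1.917^4/20)
= 39.926793 / 1.1745319
v_eff = 33.9938

33.9938


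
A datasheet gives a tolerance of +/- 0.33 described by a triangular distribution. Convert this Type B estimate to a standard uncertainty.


u_B = half_width / sqrt(6)
u_B = 0.33 / 2.4494897
u_B = 0.1347

0.1347


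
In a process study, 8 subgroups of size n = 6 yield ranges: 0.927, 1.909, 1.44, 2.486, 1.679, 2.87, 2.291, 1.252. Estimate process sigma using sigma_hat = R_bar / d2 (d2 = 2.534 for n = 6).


R_bar = (0.927 + 1.909 + 1.44 + 2.486 + 1.679 + 2.87 + 2.291 + 1.252) / 8
R_bar = 14.854 / 8 = 1.85675
sigma_hat = R_bar / d2 = 1.85675 / 2.534 = 0.7327

0.7327


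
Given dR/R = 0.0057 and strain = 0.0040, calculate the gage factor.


GF = (dR/R) / epsilon
= 0.0057 / 0.0040
= 1.4250

1.4250


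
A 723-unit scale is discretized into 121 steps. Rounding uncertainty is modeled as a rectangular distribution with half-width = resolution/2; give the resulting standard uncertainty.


resolution = range / divisions
resolution = 723 / 121 = 5.9752066
u_res = resolution / (2*sqrt(3))
u_res = 5.9752066 / 3.4641016
u_res = 1.7249

1.7249


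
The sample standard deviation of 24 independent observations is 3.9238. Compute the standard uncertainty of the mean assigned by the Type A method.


u_A = s / sqrt(n)
u_A = 3.9238 / sqrt(24)
u_A = 3.9238 / 4.8989795
u_A = 0.8009

0.8009


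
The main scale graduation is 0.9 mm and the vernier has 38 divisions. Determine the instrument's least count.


LC = MSD / n_div
= 0.9 / 38
= 0.0237

0.0237


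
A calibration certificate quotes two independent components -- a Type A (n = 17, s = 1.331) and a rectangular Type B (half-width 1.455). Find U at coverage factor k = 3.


u_A = s / sqrt(n) = 1.331 / sqrt(17) = 0.32281492
u_B = half_width / sqrt(3) = 1.455 / sqrt(3) = 0.84004464
uc = sqrt(u_A^2 + u_B^2) = sqrt(0.32281492^2 + 0.84004464^2) = 0.89993581
U = k * uc = 3 * 0.89993581
U = 2.6998

2.6998


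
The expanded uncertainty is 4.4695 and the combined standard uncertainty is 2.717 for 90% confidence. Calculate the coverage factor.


k = U / uc
k = 4.4695 / 2.717
k = 1.645

1.645


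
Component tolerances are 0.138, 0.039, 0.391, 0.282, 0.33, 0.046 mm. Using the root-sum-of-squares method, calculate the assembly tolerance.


RSS = sqrt(0.138^2 + 0.039^2 + 0.391^2 + 0.282^2 + 0.33^2 + 0.046^2)
= sqrt(0.363986)
= 0.6033

0.6033


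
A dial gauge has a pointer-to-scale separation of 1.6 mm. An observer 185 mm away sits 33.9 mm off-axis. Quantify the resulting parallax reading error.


error = h * offset / d
= 1.6 * 33.9 / 185
= 0.2932

0.2932


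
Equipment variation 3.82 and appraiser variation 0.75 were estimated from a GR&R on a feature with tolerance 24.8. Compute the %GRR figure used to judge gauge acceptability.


GRR = sqrt(EV^2 + AV^2) = sqrt(3.82^2 + 0.75^2) = 3.8929295
%GRR = GRR / tol * 100 = 3.8929295 / 24.8 * 100
%GRR = 15.6973

15.6973


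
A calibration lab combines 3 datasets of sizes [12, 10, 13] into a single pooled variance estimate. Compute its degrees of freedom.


nu = sum_i (n_i - 1)
nu = ((12 - 1) + (10 - 1) + (13 - 1))
nu = 11 + 9 + 12
nu = 32

32


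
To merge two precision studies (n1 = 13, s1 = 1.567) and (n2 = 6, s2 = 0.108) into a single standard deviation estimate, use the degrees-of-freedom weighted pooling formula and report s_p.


s_p = sqrt(((n1-1)*s1^2 + (n2-1)*s2^2) / (n1+n2-2))
numerator = (13-1)*1.567^2 + (6-1)*0.108^2 = 29.465868 + 0.05832 = 29.524188
denominator = 13 + 6 - 2 = 17
s_p^2 = 29.524188 / 17 = 1.7367169
s_p = sqrt(1.7367169) = 1.3178

1.3178


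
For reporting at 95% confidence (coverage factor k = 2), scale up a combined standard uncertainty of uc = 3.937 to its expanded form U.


U = k * uc
U = 2 * 3.937
U = 7.8740

7.8740


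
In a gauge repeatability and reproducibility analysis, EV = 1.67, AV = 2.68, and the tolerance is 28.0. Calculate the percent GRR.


GRR = sqrt(EV^2 + AV^2) = sqrt(1.67^2 + 2.68^2) = 3.1577365
%GRR = GRR / tol * 100 = 3.1577365 / 28.0 * 100
%GRR = 11.2776

11.2776


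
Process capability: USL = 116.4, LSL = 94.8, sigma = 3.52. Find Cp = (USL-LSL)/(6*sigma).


Cp = (USL - LSL) / (6 * sigma)
= (116.4 - 94.8) / (6 * 3.52)
= 21.6000 / 21.1200
= 1.0227

1.0227


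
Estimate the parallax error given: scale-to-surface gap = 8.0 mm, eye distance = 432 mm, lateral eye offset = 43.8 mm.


error = h * offset / d
= 8.0 * 43.8 / 432
= 0.8111

0.8111


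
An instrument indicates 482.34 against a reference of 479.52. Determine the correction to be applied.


Correction = standard - reading
= 479.52 - 482.34
= -2.8200

-2.8200


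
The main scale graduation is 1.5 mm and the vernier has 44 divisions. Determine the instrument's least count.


LC = MSD / n_div
= 1.5 / 44
= 0.0341

0.0341


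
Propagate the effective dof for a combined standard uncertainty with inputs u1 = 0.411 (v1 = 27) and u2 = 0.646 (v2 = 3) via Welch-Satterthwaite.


uc = sqrt(u1^2 + u2^2) = sqrt(0.411^2 + 0.646^2) = 0.76566115
v_eff = uc^4 / (u1^4/v1 + u2^4/v2)
= 0.76566115^4 / (0.411^4/27 + 0.646^4/3)
= 0.34367382 / 0.059107707
v_eff = 5.8144

5.8144


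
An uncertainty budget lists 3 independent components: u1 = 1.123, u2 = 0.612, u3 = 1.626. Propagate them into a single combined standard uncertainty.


uc = sqrt(1.123^2 + 0.612^2 + 1.626^2)
uc = sqrt(4.279549)
uc = 2.0687

2.0687


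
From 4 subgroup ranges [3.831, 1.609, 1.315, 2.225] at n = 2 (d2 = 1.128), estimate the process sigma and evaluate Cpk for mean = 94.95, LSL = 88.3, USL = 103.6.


R_bar = (3.831 + 1.609 + 1.315 + 2.225) / 4 = 2.245
sigma = R_bar / d2 = 2.245 / 1.128 = 1.9902482
Cp = (USL - LSL)/(6*sigma) = (103.6 - 88.3)/(6*1.9902482) = 1.2812
Cpu = (103.6 - 94.95)/(3*1.9902482) = 1.4487
Cpl = (94.95 - 88.3)/(3*1.9902482) = 1.1138
Cpk = min(Cpu, Cpl) = 1.1138

1.1138


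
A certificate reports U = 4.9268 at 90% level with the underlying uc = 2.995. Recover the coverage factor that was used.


k = U / uc
k = 4.9268 / 2.995
k = 1.645

1.645


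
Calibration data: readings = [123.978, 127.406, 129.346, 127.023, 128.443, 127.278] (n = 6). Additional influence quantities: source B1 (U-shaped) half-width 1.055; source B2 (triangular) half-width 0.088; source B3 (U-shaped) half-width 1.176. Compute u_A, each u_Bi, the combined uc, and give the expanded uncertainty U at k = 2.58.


mean = (123.978 + 127.406 + 129.346 + 127.023 + 128.443 + 127.278) / 6 = 127.2456667
s = sqrt(sum((x - mean)^2)/(n-1)) = 1.822031
u_A = s / sqrt(n) = 1.822031 / sqrt(6) = 0.74384104
u_B1 = 1.055 / sqrt(2) = 0.74599765
u_B2 = 0.088 / sqrt(6) = 0.03592585
u_B3 = 1.176 / sqrt(2) = 0.83155757
uc = sqrt(0.74384104^2 + 0.74599765^2 + 0.03592585^2 + 0.83155757^2) = 1.3426059
U = k * uc = 2.58 * 1.3426059
U = 3.4639

3.4639


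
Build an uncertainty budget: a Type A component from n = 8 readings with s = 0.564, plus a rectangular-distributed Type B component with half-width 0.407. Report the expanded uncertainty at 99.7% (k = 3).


u_A = s / sqrt(n) = 0.564 / sqrt(8) = 0.19940411
u_B = half_width / sqrt(3) = 0.407 / sqrt(3) = 0.23498156
uc = sqrt(u_A^2 + u_B^2) = sqrt(0.19940411^2 + 0.23498156^2) = 0.30818555
U = k * uc = 3 * 0.30818555
U = 0.9246

0.9246


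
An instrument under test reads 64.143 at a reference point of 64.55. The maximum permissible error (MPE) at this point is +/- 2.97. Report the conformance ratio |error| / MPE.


e = indication - reference = 64.143 - 64.55 = -0.4070
|e| = 0.4070
ratio = |e| / MPE = 0.4070 / 2.97
ratio = 0.1370

0.1370


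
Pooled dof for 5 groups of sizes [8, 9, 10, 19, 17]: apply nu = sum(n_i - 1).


nu = sum_i (n_i - 1)
nu = ((8 - 1) + (9 - 1) + (10 - 1) + (19 - 1) + (17 - 1))
nu = 7 + 8 + 9 + 18 + 16
nu = 58

58


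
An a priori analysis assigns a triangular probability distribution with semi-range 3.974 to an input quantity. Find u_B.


u_B = half_width / sqrt(6)
u_B = 3.974 / 2.4494897
u_B = 1.6224

1.6224


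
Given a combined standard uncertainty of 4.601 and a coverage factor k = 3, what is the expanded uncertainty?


U = k * uc
U = 3 * 4.601
U = 13.8030

13.8030


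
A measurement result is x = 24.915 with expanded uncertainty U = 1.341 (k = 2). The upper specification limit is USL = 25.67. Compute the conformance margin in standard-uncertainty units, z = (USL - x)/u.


u = U / k = 1.341 / 2 = 0.6705
margin = |USL - x| = |25.67 - 24.915| = 0.755
z = margin / u = 0.755 / 0.6705
z = 1.1260

1.1260


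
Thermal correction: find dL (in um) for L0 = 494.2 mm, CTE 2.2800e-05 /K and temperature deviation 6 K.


dL = L * alpha * dT
= 494.2 * 2.2800e-05 * 6
= 0.0676066 mm
dL_um = 0.0676066 * 1000 = 67.6066 um

67.6066


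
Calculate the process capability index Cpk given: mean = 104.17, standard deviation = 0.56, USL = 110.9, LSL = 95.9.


Cpu = (USL - mean) / (3*sigma) = (110.9 - 104.17) / (3*0.56) = 4.0060
Cpl = (mean - LSL) / (3*sigma) = (104.17 - 95.9) / (3*0.56) = 4.9226
Cpk = min(Cpu, Cpl) = 4.0060

4.0060


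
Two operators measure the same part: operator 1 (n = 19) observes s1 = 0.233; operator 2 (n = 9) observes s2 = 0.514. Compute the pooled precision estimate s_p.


s_p = sqrt(((n1-1)*s1^2 + (n2-1)*s2^2) / (n1+n2-2))
numerator = (19-1)*0.233^2 + (9-1)*0.514^2 = 0.977202 + 2.113568 = 3.09077
denominator = 19 + 9 - 2 = 26
s_p^2 = 3.09077 / 26 = 0.11887577
s_p = sqrt(0.11887577) = 0.3448

0.3448


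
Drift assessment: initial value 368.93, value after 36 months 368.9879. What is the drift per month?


rate = (v2 - v1) / months
= (368.9879 - 368.93) / 36
= 0.0579 / 36
= 0.0016

0.0016


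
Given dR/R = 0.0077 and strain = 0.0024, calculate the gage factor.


GF = (dR/R) / epsilon
= 0.0077 / 0.0024
= 3.2083

3.2083


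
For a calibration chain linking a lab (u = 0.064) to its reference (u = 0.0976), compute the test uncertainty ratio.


TUR = u_lab / u_ref
= 0.064 / 0.0976
= 0.6557

0.6557


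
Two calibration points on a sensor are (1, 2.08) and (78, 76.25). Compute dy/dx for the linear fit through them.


slope = (y2 - y1) / (x2 - x1)
= (76.25 - 2.08) / (78 - 1)
= 74.1700 / 77
= 0.9632

0.9632


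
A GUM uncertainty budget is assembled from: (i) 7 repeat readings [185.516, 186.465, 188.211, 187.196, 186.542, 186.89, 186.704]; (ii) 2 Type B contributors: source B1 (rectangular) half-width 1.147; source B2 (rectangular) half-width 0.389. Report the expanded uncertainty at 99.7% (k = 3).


mean = (185.516 + 186.465 + 188.211 + 187.196 + 186.542 + 186.89 + 186.704) / 7 = 186.7891429
s = sqrt(sum((x - mean)^2)/(n-1)) = 0.81564625
u_A = s / sqrt(n) = 0.81564625 / sqrt(7) = 0.30828531
u_B1 = 1.147 / sqrt(3) = 0.66222076
u_B2 = 0.389 / sqrt(3) = 0.22458925
uc = sqrt(0.30828531^2 + 0.66222076^2 + 0.22458925^2) = 0.76420972
U = k * uc = 3 * 0.76420972
U = 2.2926

2.2926


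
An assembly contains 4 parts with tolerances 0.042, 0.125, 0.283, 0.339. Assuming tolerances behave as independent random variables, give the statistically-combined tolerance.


RSS = sqrt(0.042^2 + 0.125^2 + 0.283^2 + 0.339^2)
= sqrt(0.212399)
= 0.4609

0.4609


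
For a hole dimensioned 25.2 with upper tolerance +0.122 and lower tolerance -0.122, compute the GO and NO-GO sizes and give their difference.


GO = nominal - lower_tol (smallest hole = maximum material condition)
GO = 25.2 - 0.122 = 25.078
NO-GO = nominal + upper_tol (largest hole = least material condition)
NO-GO = 25.2 + 0.122 = 25.322
spread = NO-GO - GO = 25.322 - 25.078 = 0.2440

0.2440


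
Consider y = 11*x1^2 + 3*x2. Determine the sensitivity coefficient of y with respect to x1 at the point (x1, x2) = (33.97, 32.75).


y = 11*x1^2 + 3*x2
dy/dx1 = 2*11*x1
Evaluate at x1 = 33.97: c1 = 22 * 33.97
c1 = 747.3400

747.3400


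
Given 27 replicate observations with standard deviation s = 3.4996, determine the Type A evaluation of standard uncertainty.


u_A = s / sqrt(n)
u_A = 3.4996 / sqrt(27)
u_A = 3.4996 / 5.1961524
u_A = 0.6735

0.6735
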